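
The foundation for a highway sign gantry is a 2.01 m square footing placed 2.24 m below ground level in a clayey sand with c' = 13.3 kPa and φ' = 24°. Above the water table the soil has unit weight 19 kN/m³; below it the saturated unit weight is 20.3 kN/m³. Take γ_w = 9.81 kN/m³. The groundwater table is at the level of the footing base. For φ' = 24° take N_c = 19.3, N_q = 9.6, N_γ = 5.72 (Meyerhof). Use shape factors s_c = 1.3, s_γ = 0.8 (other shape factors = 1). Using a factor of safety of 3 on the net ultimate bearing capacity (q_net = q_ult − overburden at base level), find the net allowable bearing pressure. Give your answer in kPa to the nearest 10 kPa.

q_all(net) ≈ 250 kPa

Effective surcharge at the founding depth q = γ·D_f = 19 × 2.24 = 42.56 kPa.
The water table coincides with the base, so in the self-weight term γ → γ' = 10.49 kN/m³.
q_ult = c·N_c·s_c + q·N_q + 0.5·γ·B·N_γ·s_γ
     = 13.3 × 19.3 × 1.3 + 42.56 × 9.6 + 0.5 × 10.49 × 2.01 × 5.72 × 0.8
     = 333.7 + 408.58 + 48.242 = 790.52 kPa.
q_net = 790.52 − 42.56 = 747.96 kPa.
q_all(net) = 747.96 / 3 = 249.32 kPa.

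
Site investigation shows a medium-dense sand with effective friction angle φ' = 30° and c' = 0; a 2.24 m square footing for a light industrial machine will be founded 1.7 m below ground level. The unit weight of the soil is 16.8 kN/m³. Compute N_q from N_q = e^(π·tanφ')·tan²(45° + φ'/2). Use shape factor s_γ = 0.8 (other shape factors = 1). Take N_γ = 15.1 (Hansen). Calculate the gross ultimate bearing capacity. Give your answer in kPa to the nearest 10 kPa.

tan30° = 0.5774, so N_q = e^(π×0.5774)·tan²(60°) = 6.134 × 3.0 = 18.4.
Effective surcharge at the founding depth q = γ·D_f = 16.8 × 1.7 = 28.56 kPa.
q_ult = q·N_q + 0.5·γ·B·N_γ·s_γ
     = 28.56 × 18.401 + 0.5 × 16.8 × 2.24 × 15.1 × 0.8
     = 525.54 + 227.3 = 752.83 kPa.

q_ult ≈ 750 kPa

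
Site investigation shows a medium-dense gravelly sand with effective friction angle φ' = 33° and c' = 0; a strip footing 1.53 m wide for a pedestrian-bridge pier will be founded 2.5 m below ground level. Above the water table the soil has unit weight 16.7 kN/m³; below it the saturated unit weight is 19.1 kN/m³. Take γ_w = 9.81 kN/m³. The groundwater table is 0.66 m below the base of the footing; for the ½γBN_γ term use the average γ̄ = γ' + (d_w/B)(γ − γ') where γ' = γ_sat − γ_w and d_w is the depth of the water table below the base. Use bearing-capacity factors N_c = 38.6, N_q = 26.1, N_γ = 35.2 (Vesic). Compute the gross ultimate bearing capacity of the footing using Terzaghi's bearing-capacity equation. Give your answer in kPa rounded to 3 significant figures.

Overburden at base level: q = 16.7 × 2.5 = 41.75 kPa.
The water table is 0.66 m below the base (< B = 1.53 m), so the ½γBN_γ term uses γ̄ = γ' + (d_w/B)(γ − γ') = 9.29 + (0.66/1.53)(16.7 − 9.29) = 12.486 kN/m³.
Surcharge term q·N_q = 41.75 × 26.1 = 1089.7 kPa; self-weight term 0.5·γ·B·N_γ = 0.5 × 12.486 × 1.53 × 35.2 = 336.24 kPa.
q_ult = 1089.7 + 336.24 = 1425.9 kPa.

q_ult ≈ 1430 kPa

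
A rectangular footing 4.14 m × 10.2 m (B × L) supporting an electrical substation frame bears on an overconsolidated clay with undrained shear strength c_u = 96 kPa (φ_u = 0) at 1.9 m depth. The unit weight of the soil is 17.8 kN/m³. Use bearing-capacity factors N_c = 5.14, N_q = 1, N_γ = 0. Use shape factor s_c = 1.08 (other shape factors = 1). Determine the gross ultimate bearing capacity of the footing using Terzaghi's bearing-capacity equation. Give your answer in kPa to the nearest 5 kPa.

Overburden at base level: q = 17.8 × 1.9 = 33.82 kPa.
Cohesion term c·N_c·s_c = 96 × 5.14 × 1.08 = 532.92 kPa; surcharge term q·N_q = 33.82 × 1 = 33.82 kPa.
q_ult = 532.92 + 33.82 = 566.74 kPa.

q_ult ≈ 565 kPa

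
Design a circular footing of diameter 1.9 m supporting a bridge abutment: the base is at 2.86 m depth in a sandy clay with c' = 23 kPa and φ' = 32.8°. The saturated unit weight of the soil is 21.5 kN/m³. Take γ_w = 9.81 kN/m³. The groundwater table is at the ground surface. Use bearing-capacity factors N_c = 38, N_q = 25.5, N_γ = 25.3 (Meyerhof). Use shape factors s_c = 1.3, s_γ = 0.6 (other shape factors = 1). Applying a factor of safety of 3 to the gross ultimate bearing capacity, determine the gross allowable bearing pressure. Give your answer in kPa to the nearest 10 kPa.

q_all ≈ 720 kPa

With the water table at the surface the whole profile is submerged: γ' = 21.5 − 9.81 = 11.69 kN/m³, so q = γ'·D_f = 33.433 kPa; the same γ' applies in the ½γBN_γ term.
q_ult = c·N_c·s_c + q·N_q + 0.5·γ·B·N_γ·s_γ
     = 23 × 38 × 1.3 + 33.433 × 25.5 + 0.5 × 11.69 × 1.9 × 25.3 × 0.6
     = 1136.2 + 852.55 + 168.58 = 2157.3 kPa.
q_all = q_ult / FS = 2157.3 / 3 = 719.11 kPa.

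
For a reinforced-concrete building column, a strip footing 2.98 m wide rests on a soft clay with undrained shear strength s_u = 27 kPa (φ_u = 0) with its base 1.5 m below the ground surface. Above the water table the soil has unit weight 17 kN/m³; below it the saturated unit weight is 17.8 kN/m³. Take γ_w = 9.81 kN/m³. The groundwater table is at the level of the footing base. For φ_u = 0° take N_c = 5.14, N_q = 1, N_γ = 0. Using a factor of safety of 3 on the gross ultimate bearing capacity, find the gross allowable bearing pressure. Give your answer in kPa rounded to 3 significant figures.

q_all ≈ 54.8 kPa

Overburden at base level: q = 17 × 1.5 = 25.5 kPa.
Cohesion term c·N_c = 27 × 5.14 = 138.78 kPa; surcharge term q·N_q = 25.5 × 1 = 25.5 kPa.
q_ult = 138.78 + 25.5 = 164.28 kPa.
q_all = 164.28 / 3 = 54.76 kPa.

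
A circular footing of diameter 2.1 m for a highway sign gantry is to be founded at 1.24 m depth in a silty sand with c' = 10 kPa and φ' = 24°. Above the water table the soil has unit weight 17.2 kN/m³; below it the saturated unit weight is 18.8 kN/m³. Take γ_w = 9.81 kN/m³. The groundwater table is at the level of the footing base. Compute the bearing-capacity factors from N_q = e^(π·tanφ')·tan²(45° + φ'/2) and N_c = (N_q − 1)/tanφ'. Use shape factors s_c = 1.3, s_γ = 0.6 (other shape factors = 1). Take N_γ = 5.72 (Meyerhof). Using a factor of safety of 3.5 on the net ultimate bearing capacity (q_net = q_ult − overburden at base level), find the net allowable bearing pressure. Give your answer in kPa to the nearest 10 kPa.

N_q = e^(π·tan24°)·tan²(57°) = 9.6; N_c = (N_q − 1)/tanφ' = 19.32.
Effective surcharge at the founding depth q = γ·D_f = 17.2 × 1.24 = 21.328 kPa.
The water table coincides with the base, so in the self-weight term γ → γ' = 8.99 kN/m³.
q_ult = c·N_c·s_c + q·N_q + 0.5·γ·B·N_γ·s_γ
     = 10 × 19.324 × 1.3 + 21.328 × 9.6034 + 0.5 × 8.99 × 2.1 × 5.72 × 0.6
     = 251.21 + 204.82 + 32.396 = 488.42 kPa.
q_net = 488.42 − 21.328 = 467.1 kPa.
q_all(net) = 467.1 / 3.5 = 133.46 kPa.

q_all(net) ≈ 130 kPa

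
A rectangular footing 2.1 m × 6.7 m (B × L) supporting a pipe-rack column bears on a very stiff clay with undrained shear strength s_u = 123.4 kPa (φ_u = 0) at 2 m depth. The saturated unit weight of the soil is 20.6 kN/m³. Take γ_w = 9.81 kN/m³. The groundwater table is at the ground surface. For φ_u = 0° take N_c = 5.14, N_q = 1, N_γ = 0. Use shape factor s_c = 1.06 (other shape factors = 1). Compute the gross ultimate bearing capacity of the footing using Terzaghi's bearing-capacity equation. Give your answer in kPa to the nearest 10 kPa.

With the water table at the surface the whole profile is submerged: γ' = 20.6 − 9.81 = 10.79 kN/m³, so q = γ'·D_f = 21.58 kPa.
q_ult = c·N_c·s_c + q·N_q
     = 123.4 × 5.14 × 1.06 + 21.58 × 1
     = 672.33 + 21.58 = 693.91 kPa.

q_ult ≈ 690 kPa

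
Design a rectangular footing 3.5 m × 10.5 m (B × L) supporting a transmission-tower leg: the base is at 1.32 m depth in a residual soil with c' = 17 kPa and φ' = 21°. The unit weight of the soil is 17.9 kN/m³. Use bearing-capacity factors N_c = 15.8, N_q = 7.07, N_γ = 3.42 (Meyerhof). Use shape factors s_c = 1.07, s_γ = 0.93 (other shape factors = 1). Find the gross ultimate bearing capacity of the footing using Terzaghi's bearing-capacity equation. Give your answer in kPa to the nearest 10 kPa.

Overburden at base level: q = 17.9 × 1.32 = 23.628 kPa.
Cohesion term c·N_c·s_c = 17 × 15.8 × 1.07 = 287.4 kPa; surcharge term q·N_q = 23.628 × 7.07 = 167.05 kPa; self-weight term 0.5·γ·B·N_γ·s_γ = 0.5 × 17.9 × 3.5 × 3.42 × 0.93 = 99.632 kPa.
q_ult = 287.4 + 167.05 + 99.632 = 554.08 kPa.

q_ult ≈ 550 kPa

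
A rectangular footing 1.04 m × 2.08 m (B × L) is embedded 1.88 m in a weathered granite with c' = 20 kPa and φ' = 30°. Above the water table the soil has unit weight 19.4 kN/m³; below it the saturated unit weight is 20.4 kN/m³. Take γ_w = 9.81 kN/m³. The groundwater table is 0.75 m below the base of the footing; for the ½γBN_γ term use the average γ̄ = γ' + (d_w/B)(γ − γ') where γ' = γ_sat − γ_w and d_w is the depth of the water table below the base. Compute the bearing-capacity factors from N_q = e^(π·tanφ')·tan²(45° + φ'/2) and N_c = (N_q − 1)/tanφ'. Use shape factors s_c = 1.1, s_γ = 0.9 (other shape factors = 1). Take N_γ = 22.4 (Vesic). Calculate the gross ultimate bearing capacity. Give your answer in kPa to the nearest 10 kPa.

tan30° = 0.5774, so N_q = e^(π×0.5774)·tan²(60°) = 6.134 × 3.0 = 18.4.
N_c = (18.4 − 1)/tan30° = 30.14.
Overburden at base level: q = 19.4 × 1.88 = 36.472 kPa.
The water table is 0.75 m below the base (< B = 1.04 m), so the ½γBN_γ term uses γ̄ = γ' + (d_w/B)(γ − γ') = 10.59 + (0.75/1.04)(19.4 − 10.59) = 16.943 kN/m³.
Cohesion term c·N_c·s_c = 20 × 30.14 × 1.1 = 663.07 kPa; surcharge term q·N_q = 36.472 × 18.401 = 671.13 kPa; self-weight term 0.5·γ·B·N_γ·s_γ = 0.5 × 16.943 × 1.04 × 22.4 × 0.9 = 177.62 kPa.
q_ult = 663.07 + 671.13 + 177.62 = 1511.8 kPa.

q_ult ≈ 1510 kPa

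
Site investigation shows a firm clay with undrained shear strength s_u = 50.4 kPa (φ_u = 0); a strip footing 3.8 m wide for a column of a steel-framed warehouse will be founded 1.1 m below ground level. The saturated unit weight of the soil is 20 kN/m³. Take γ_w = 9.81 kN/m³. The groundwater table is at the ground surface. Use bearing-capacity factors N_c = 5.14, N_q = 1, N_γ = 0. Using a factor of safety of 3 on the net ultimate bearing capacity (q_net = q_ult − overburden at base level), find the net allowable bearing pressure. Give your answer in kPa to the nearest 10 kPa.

With the water table at the surface the whole profile is submerged: γ' = 20 − 9.81 = 10.19 kN/m³, so q = γ'·D_f = 11.209 kPa.
q_ult = c·N_c + q·N_q
     = 50.4 × 5.14 + 11.209 × 1
     = 259.06 + 11.209 = 270.26 kPa.
q_net = 270.26 − 11.209 = 259.06 kPa.
q_all(net) = 259.06 / 3 = 86.352 kPa.

q_all(net) ≈ 90 kPa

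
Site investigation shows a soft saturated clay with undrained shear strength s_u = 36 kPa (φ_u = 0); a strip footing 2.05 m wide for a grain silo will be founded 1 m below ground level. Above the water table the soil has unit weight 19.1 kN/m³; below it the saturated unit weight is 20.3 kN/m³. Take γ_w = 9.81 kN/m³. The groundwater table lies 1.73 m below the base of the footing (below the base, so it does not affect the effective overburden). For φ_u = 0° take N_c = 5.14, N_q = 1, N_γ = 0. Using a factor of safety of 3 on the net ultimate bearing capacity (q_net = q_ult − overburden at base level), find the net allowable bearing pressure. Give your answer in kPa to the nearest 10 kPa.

q_all(net) ≈ 60 kPa

Effective surcharge at the founding depth q = γ·D_f = 19.1 × 1 = 19.1 kPa.
q_ult = c·N_c + q·N_q
     = 36 × 5.14 + 19.1 × 1
     = 185.04 + 19.1 = 204.14 kPa.
q_net = 204.14 − 19.1 = 185.04 kPa.
q_all(net) = 185.04 / 3 = 61.68 kPa.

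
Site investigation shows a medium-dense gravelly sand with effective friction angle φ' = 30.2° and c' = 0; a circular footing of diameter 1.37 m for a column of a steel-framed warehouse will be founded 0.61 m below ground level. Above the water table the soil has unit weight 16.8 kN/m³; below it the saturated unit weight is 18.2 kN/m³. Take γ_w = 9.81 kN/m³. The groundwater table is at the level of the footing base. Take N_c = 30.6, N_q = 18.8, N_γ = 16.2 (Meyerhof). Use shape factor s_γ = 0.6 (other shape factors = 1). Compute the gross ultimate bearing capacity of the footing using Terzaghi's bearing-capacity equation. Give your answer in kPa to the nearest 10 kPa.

Effective surcharge at the founding depth q = γ·D_f = 16.8 × 0.61 = 10.248 kPa.
The water table coincides with the base, so in the self-weight term γ → γ' = 8.39 kN/m³.
q_ult = q·N_q + 0.5·γ·B·N_γ·s_γ
     = 10.248 × 18.8 + 0.5 × 8.39 × 1.37 × 16.2 × 0.6
     = 192.66 + 55.862 = 248.52 kPa.

q_ult ≈ 250 kPa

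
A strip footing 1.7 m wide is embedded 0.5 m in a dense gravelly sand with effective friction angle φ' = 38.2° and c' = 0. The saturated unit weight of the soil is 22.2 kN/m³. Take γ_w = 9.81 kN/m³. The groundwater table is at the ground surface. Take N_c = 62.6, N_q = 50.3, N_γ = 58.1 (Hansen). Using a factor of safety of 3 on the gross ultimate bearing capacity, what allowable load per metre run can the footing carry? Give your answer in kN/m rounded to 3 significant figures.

Water table at ground surface, so effective unit weight γ' = 22.2 − 9.81 = 12.39 kN/m³ is used throughout; overburden q = 12.39 × 0.5 = 6.195 kPa; the same γ' applies in the ½γBN_γ term.
Surcharge term q·N_q = 6.195 × 50.3 = 311.61 kPa; self-weight term 0.5·γ·B·N_γ = 0.5 × 12.39 × 1.7 × 58.1 = 611.88 kPa.
q_ult = 311.61 + 611.88 = 923.49 kPa.
Gross allowable pressure q_all = 923.49 / 3 = 307.83 kPa.
Allowable wall load = q_all × B = 307.83 × 1.7 = 523.31 kN per metre run.

≈ 523 kN/m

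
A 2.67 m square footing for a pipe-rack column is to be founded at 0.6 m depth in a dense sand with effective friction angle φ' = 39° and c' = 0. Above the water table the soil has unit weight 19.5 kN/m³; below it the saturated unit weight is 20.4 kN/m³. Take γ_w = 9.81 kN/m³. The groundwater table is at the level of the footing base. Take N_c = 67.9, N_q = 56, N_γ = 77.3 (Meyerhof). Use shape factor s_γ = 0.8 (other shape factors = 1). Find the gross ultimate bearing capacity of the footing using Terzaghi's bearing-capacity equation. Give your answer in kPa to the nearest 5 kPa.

q_ult ≈ 1530 kPa

Effective surcharge at the founding depth q = γ·D_f = 19.5 × 0.6 = 11.7 kPa.
The water table coincides with the base, so in the self-weight term γ → γ' = 10.59 kN/m³.
q_ult = q·N_q + 0.5·γ·B·N_γ·s_γ
     = 11.7 × 56 + 0.5 × 10.59 × 2.67 × 77.3 × 0.8
     = 655.2 + 874.27 = 1529.5 kPa.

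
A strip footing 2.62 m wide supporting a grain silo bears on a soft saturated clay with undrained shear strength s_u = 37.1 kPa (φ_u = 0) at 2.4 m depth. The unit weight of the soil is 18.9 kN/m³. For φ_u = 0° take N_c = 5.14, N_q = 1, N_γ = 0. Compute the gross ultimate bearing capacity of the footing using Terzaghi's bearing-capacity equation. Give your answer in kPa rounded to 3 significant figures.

q = γ·D_f = 18.9 × 2.4 = 45.36 kPa.
c·N_c = 37.1 × 5.14 = 190.69 kPa
q·N_q = 45.36 × 1 = 45.36 kPa
q_ult = 190.69 + 45.36 = 236.05 kPa.

q_ult ≈ 236 kPa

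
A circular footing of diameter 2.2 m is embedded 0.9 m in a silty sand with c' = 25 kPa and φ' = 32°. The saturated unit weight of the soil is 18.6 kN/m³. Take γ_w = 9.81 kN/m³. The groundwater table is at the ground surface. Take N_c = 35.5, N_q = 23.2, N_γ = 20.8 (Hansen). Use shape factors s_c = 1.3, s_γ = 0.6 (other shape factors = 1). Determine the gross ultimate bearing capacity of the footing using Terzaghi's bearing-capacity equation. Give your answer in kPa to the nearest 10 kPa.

q_ult ≈ 1460 kPa

Water table at ground surface, so effective unit weight γ' = 18.6 − 9.81 = 8.79 kN/m³ is used throughout; overburden q = 8.79 × 0.9 = 7.911 kPa; the same γ' applies in the ½γBN_γ term.
Cohesion term c·N_c·s_c = 25 × 35.5 × 1.3 = 1153.8 kPa; surcharge term q·N_q = 7.911 × 23.2 = 183.54 kPa; self-weight term 0.5·γ·B·N_γ·s_γ = 0.5 × 8.79 × 2.2 × 20.8 × 0.6 = 120.67 kPa.
q_ult = 1153.8 + 183.54 + 120.67 = 1458 kPa.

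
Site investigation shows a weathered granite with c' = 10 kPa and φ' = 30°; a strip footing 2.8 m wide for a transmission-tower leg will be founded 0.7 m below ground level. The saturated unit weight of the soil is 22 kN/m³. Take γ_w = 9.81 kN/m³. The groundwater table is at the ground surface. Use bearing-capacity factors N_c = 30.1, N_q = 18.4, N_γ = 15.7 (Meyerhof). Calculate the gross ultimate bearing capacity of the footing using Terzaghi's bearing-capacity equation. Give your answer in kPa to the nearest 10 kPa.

γ' = 22 − 9.81 = 12.19 kN/m³ (submerged throughout). q = 12.19 × 0.7 = 8.533 kPa; the same γ' applies in the ½γBN_γ term.
c·N_c = 10 × 30.1 = 301 kPa
q·N_q = 8.533 × 18.4 = 157.01 kPa
0.5·γ·B·N_γ = 0.5 × 12.19 × 2.8 × 15.7 = 267.94 kPa
q_ult = 301 + 157.01 + 267.94 = 725.94 kPa.

q_ult ≈ 730 kPa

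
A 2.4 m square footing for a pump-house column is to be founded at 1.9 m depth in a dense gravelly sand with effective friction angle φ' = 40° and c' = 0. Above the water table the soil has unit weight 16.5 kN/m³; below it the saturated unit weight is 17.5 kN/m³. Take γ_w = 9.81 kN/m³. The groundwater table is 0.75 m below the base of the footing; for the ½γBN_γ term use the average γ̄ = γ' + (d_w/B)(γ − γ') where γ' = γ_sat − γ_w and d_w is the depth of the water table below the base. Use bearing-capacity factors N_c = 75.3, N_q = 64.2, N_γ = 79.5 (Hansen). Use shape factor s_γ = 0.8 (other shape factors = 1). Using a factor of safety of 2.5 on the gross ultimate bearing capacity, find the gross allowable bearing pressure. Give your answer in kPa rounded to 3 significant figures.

Overburden at base level: q = 16.5 × 1.9 = 31.35 kPa.
The water table is 0.75 m below the base (< B = 2.4 m), so the ½γBN_γ term uses γ̄ = γ' + (d_w/B)(γ − γ') = 7.69 + (0.75/2.4)(16.5 − 7.69) = 10.443 kN/m³.
Surcharge term q·N_q = 31.35 × 64.2 = 2012.7 kPa; self-weight term 0.5·γ·B·N_γ·s_γ = 0.5 × 10.443 × 2.4 × 79.5 × 0.8 = 797.02 kPa.
q_ult = 2012.7 + 797.02 = 2809.7 kPa.
q_all = 2809.7 / 2.5 = 1123.9 kPa.

q_all ≈ 1120 kPa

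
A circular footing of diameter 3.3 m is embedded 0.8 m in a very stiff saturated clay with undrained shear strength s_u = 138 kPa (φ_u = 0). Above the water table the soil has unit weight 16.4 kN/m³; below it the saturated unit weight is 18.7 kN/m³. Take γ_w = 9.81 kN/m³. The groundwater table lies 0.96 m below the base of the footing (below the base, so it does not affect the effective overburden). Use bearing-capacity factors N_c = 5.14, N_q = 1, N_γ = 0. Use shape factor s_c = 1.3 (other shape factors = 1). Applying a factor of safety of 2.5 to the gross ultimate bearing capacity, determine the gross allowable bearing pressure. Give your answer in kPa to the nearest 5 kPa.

q = γ·D_f = 16.4 × 0.8 = 13.12 kPa.
c·N_c·s_c = 138 × 5.14 × 1.3 = 922.12 kPa
q·N_q = 13.12 × 1 = 13.12 kPa
q_ult = 922.12 + 13.12 = 935.24 kPa.
q_all = q_ult / FS = 935.24 / 2.5 = 374.09 kPa.

q_all ≈ 375 kPa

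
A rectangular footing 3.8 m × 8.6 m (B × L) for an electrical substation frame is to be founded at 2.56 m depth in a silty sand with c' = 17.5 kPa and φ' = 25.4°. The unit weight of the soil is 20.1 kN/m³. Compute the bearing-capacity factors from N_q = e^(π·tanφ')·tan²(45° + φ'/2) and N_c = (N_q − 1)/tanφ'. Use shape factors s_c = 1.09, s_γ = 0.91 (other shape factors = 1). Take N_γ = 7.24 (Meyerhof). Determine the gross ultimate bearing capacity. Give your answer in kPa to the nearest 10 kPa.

tan25.4° = 0.4748, so N_q = e^(π×0.4748)·tan²(57.7°) = 4.445 × 2.502 = 11.12.
N_c = (11.12 − 1)/tan25.4° = 21.32.
Overburden at base level: q = 20.1 × 2.56 = 51.456 kPa.
Cohesion term c·N_c·s_c = 17.5 × 21.317 × 1.09 = 406.62 kPa; surcharge term q·N_q = 51.456 × 11.122 = 572.29 kPa; self-weight term 0.5·γ·B·N_γ·s_γ = 0.5 × 20.1 × 3.8 × 7.24 × 0.91 = 251.61 kPa.
q_ult = 406.62 + 572.29 + 251.61 = 1230.5 kPa.

q_ult ≈ 1230 kPa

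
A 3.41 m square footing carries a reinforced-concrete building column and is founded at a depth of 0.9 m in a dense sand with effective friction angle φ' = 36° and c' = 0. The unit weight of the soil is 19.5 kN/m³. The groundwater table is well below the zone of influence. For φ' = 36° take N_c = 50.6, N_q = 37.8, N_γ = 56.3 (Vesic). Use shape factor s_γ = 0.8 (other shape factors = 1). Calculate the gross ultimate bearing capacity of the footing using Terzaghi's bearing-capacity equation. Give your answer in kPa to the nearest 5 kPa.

q_ult ≈ 2160 kPa

Effective surcharge at the founding depth q = γ·D_f = 19.5 × 0.9 = 17.55 kPa.
q_ult = q·N_q + 0.5·γ·B·N_γ·s_γ
     = 17.55 × 37.8 + 0.5 × 19.5 × 3.41 × 56.3 × 0.8
     = 663.39 + 1497.5 = 2160.9 kPa.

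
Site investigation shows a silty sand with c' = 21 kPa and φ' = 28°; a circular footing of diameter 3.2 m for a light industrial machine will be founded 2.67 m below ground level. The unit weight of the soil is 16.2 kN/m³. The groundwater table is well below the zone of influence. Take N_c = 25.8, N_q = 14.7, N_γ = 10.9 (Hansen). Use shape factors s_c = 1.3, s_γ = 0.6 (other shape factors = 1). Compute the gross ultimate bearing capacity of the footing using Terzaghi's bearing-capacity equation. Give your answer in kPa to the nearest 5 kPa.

q_ult ≈ 1510 kPa

Effective surcharge at the founding depth q = γ·D_f = 16.2 × 2.67 = 43.254 kPa.
q_ult = c·N_c·s_c + q·N_q + 0.5·γ·B·N_γ·s_γ
     = 21 × 25.8 × 1.3 + 43.254 × 14.7 + 0.5 × 16.2 × 3.2 × 10.9 × 0.6
     = 704.34 + 635.83 + 169.52 = 1509.7 kPa.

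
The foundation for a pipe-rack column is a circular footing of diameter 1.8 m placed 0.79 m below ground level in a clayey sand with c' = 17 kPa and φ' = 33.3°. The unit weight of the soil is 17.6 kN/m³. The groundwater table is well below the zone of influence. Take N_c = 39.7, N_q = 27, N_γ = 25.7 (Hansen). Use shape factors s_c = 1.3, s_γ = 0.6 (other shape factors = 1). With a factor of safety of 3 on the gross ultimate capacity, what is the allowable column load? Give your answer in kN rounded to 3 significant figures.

P_all ≈ 1270 kN

q = γ·D_f = 17.6 × 0.79 = 13.904 kPa.
c·N_c·s_c = 17 × 39.7 × 1.3 = 877.37 kPa
q·N_q = 13.904 × 27 = 375.41 kPa
0.5·γ·B·N_γ·s_γ = 0.5 × 17.6 × 1.8 × 25.7 × 0.6 = 244.25 kPa
q_ult = 877.37 + 375.41 + 244.25 = 1497 kPa.
Gross allowable pressure q_all = 1497 / 3 = 499.01 kPa.
Footing area = 2.5447 m², so allowable column load = 499.01 × 2.5447 = 1269.8 kN.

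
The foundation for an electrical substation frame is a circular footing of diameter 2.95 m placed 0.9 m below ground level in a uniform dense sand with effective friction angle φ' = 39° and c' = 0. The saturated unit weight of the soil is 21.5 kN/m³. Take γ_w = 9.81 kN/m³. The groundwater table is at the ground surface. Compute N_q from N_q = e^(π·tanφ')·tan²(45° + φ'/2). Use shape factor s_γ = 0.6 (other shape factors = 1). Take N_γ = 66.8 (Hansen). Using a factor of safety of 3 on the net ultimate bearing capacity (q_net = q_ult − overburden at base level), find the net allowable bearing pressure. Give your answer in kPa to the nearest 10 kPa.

q_all(net) ≈ 420 kPa

N_q = e^(π·tan39°)·tan²(64.5°) = 55.96.
Water table at ground surface, so effective unit weight γ' = 21.5 − 9.81 = 11.69 kN/m³ is used throughout; overburden q = 11.69 × 0.9 = 10.521 kPa; the same γ' applies in the ½γBN_γ term.
Surcharge term q·N_q = 10.521 × 55.957 = 588.73 kPa; self-weight term 0.5·γ·B·N_γ·s_γ = 0.5 × 11.69 × 2.95 × 66.8 × 0.6 = 691.09 kPa.
q_ult = 588.73 + 691.09 = 1279.8 kPa.
q_net = 1279.8 − 10.521 = 1269.3 kPa.
q_all(net) = 1269.3 / 3 = 423.1 kPa.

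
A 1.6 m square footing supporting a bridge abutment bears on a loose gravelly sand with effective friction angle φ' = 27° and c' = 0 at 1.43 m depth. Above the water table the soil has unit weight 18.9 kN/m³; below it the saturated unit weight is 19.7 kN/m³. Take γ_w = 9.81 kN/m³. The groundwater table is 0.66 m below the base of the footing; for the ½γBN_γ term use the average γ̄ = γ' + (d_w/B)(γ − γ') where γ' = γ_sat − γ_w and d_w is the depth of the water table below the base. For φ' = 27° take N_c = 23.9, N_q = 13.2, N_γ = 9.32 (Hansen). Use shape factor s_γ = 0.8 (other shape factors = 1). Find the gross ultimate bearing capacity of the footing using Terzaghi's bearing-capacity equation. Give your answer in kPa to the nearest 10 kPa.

q = γ·D_f = 18.9 × 1.43 = 27.027 kPa.
γ' = 9.89 kN/m³; averaging over the depth B below the base, γ̄ = γ' + (d_w/B)(γ − γ') = 13.607 kN/m³.
q·N_q = 27.027 × 13.2 = 356.76 kPa
0.5·γ·B·N_γ·s_γ = 0.5 × 13.607 × 1.6 × 9.32 × 0.8 = 81.161 kPa
q_ult = 356.76 + 81.161 = 437.92 kPa.

q_ult ≈ 440 kPa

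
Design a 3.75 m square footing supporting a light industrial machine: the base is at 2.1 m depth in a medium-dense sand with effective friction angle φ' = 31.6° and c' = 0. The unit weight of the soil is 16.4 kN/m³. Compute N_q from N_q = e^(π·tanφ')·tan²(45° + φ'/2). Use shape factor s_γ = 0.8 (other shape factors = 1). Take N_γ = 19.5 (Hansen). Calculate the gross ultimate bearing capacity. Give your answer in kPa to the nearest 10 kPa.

tan31.6° = 0.6152, so N_q = e^(π×0.6152)·tan²(60.8°) = 6.908 × 3.202 = 22.12.
q = γ·D_f = 16.4 × 2.1 = 34.44 kPa.
q·N_q = 34.44 × 22.117 = 761.72 kPa
0.5·γ·B·N_γ·s_γ = 0.5 × 16.4 × 3.75 × 19.5 × 0.8 = 479.7 kPa
q_ult = 761.72 + 479.7 = 1241.4 kPa.

q_ult ≈ 1240 kPa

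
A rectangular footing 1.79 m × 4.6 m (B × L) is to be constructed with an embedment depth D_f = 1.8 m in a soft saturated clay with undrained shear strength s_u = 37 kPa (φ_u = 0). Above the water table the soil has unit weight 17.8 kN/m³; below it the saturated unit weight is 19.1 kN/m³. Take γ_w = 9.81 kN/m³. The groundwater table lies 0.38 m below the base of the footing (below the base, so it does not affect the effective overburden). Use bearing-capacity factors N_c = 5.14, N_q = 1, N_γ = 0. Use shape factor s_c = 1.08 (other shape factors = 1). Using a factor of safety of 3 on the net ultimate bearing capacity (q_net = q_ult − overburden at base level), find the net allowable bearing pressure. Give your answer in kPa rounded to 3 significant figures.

q = γ·D_f = 17.8 × 1.8 = 32.04 kPa.
c·N_c·s_c = 37 × 5.14 × 1.08 = 205.39 kPa
q·N_q = 32.04 × 1 = 32.04 kPa
q_ult = 205.39 + 32.04 = 237.43 kPa.
q_net = 237.43 − 32.04 = 205.39 kPa.
q_all(net) = 205.39 / 3 = 68.465 kPa.

q_all(net) ≈ 68.5 kPa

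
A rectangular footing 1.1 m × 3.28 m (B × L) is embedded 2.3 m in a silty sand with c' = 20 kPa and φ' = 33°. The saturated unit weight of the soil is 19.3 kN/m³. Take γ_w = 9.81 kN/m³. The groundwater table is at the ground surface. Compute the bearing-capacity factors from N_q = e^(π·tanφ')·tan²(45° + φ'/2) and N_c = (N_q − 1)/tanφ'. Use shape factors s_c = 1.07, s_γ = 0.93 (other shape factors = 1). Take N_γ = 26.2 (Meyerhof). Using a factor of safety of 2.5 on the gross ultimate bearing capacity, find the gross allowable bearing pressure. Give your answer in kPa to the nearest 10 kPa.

q_all ≈ 610 kPa

N_q = e^(π·tan33°)·tan²(61.5°) = 26.09; N_c = (N_q − 1)/tanφ' = 38.64.
Water table at ground surface, so effective unit weight γ' = 19.3 − 9.81 = 9.49 kN/m³ is used throughout; overburden q = 9.49 × 2.3 = 21.827 kPa; the same γ' applies in the ½γBN_γ term.
Cohesion term c·N_c·s_c = 20 × 38.638 × 1.07 = 826.86 kPa; surcharge term q·N_q = 21.827 × 26.092 = 569.51 kPa; self-weight term 0.5·γ·B·N_γ·s_γ = 0.5 × 9.49 × 1.1 × 26.2 × 0.93 = 127.18 kPa.
q_ult = 826.86 + 569.51 + 127.18 = 1523.5 kPa.
q_all = 1523.5 / 2.5 = 609.42 kPa.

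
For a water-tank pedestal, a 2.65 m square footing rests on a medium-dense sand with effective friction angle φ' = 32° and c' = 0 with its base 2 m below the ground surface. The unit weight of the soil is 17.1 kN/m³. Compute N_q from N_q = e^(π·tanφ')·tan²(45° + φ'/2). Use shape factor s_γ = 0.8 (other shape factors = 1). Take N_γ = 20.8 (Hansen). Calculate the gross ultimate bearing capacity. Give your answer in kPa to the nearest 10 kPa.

tan32° = 0.6249, so N_q = e^(π×0.6249)·tan²(61°) = 7.121 × 3.255 = 23.18.
Overburden at base level: q = 17.1 × 2 = 34.2 kPa.
Surcharge term q·N_q = 34.2 × 23.177 = 792.65 kPa; self-weight term 0.5·γ·B·N_γ·s_γ = 0.5 × 17.1 × 2.65 × 20.8 × 0.8 = 377.02 kPa.
q_ult = 792.65 + 377.02 = 1169.7 kPa.

q_ult ≈ 1170 kPa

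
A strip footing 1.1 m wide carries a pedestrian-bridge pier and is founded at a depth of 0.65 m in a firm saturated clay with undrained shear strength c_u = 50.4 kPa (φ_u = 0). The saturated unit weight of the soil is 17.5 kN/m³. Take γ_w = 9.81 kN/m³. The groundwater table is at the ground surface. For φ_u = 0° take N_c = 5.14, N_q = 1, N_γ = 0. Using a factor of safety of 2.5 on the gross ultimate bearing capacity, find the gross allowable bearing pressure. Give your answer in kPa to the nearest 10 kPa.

q_all ≈ 110 kPa

With the water table at the surface the whole profile is submerged: γ' = 17.5 − 9.81 = 7.69 kN/m³, so q = γ'·D_f = 4.9985 kPa.
q_ult = c·N_c + q·N_q
     = 50.4 × 5.14 + 4.9985 × 1
     = 259.06 + 4.9985 = 264.05 kPa.
q_all = 264.05 / 2.5 = 105.62 kPa.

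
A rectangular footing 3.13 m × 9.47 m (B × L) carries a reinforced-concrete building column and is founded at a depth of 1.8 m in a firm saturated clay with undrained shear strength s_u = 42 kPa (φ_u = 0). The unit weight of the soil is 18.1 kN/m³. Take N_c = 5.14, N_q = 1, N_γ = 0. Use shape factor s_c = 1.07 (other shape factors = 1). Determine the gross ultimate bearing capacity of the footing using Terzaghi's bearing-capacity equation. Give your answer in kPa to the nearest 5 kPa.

q_ult ≈ 265 kPa

q = γ·D_f = 18.1 × 1.8 = 32.58 kPa.
c·N_c·s_c = 42 × 5.14 × 1.07 = 230.99 kPa
q·N_q = 32.58 × 1 = 32.58 kPa
q_ult = 230.99 + 32.58 = 263.57 kPa.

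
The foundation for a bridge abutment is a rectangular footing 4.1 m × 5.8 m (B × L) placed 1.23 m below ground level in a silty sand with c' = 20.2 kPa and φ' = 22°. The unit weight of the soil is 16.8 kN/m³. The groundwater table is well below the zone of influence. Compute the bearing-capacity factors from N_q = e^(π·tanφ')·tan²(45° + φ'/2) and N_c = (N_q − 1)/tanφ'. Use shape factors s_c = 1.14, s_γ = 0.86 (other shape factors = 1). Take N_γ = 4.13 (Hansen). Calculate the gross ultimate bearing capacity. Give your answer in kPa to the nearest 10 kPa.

q_ult ≈ 670 kPa

tan22° = 0.404, so N_q = e^(π×0.404)·tan²(56°) = 3.558 × 2.198 = 7.82.
N_c = (7.82 − 1)/tan22° = 16.88.
Effective surcharge at the founding depth q = γ·D_f = 16.8 × 1.23 = 20.664 kPa.
q_ult = c·N_c·s_c + q·N_q + 0.5·γ·B·N_γ·s_γ
     = 20.2 × 16.883 × 1.14 + 20.664 × 7.8211 + 0.5 × 16.8 × 4.1 × 4.13 × 0.86
     = 388.78 + 161.62 + 122.32 = 672.72 kPa.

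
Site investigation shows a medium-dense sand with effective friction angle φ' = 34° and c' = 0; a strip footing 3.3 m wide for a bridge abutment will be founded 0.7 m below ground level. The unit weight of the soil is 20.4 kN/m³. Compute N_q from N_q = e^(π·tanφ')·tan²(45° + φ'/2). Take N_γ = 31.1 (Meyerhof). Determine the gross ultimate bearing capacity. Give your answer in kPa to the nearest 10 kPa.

q_ult ≈ 1470 kPa

tan34° = 0.6745, so N_q = e^(π×0.6745)·tan²(62°) = 8.323 × 3.537 = 29.44.
Effective surcharge at the founding depth q = γ·D_f = 20.4 × 0.7 = 14.28 kPa.
q_ult = q·N_q + 0.5·γ·B·N_γ
     = 14.28 × 29.44 + 0.5 × 20.4 × 3.3 × 31.1
     = 420.4 + 1046.8 = 1467.2 kPa.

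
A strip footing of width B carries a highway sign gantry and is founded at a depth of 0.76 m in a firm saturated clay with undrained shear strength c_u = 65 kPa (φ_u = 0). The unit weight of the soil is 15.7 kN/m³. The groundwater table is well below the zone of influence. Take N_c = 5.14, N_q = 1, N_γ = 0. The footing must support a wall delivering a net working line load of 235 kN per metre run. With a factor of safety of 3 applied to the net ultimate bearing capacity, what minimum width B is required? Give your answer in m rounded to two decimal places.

q = γ·D_f = 15.7 × 0.76 = 11.932 kPa.
c·N_c = 65 × 5.14 = 334.1 kPa
q·N_q = 11.932 × 1 = 11.932 kPa
q_ult = 334.1 + 11.932 = 346.03 kPa.
For φ = 0 the ½γBN_γ term vanishes, so q_ult is independent of B. q_net = 346.03 − 11.932 = 334.1 kPa; q_all(net) = 334.1/3 = 111.37 kPa.
Required width B = w / q_all(net) = 235 / 111.37 = 2.11 m.

B = 2.11 m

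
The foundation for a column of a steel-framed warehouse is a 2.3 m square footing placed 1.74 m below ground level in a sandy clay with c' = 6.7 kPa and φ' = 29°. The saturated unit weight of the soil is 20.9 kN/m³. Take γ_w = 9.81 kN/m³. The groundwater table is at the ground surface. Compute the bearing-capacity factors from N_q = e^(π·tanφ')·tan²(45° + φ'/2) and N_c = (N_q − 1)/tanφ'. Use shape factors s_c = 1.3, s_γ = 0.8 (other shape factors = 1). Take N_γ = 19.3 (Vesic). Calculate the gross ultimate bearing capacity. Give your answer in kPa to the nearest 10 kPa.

q_ult ≈ 760 kPa

tan29° = 0.5543, so N_q = e^(π×0.5543)·tan²(59.5°) = 5.705 × 2.882 = 16.44.
N_c = (16.44 − 1)/tan29° = 27.86.
γ' = 20.9 − 9.81 = 11.09 kN/m³ (submerged throughout). q = 11.09 × 1.74 = 19.297 kPa; the same γ' applies in the ½γBN_γ term.
c·N_c·s_c = 6.7 × 27.86 × 1.3 = 242.66 kPa
q·N_q = 19.297 × 16.443 = 317.3 kPa
0.5·γ·B·N_γ·s_γ = 0.5 × 11.09 × 2.3 × 19.3 × 0.8 = 196.91 kPa
q_ult = 242.66 + 317.3 + 196.91 = 756.88 kPa.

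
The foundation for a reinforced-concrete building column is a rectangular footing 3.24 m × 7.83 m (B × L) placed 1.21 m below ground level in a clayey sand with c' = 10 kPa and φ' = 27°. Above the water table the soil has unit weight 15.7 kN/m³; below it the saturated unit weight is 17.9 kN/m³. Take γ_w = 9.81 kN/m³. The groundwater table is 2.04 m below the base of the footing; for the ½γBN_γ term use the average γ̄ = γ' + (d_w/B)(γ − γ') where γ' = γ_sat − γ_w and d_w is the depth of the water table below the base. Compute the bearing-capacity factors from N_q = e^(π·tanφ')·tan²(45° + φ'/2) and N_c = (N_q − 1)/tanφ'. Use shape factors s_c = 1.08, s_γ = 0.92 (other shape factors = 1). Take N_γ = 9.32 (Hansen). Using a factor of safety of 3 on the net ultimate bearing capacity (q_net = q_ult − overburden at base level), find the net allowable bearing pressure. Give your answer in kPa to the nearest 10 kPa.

q_all(net) ≈ 220 kPa

N_q = e^(π·tan27°)·tan²(58.5°) = 13.2; N_c = (N_q − 1)/tanφ' = 23.94.
q = γ·D_f = 15.7 × 1.21 = 18.997 kPa.
γ' = 8.09 kN/m³; averaging over the depth B below the base, γ̄ = γ' + (d_w/B)(γ − γ') = 12.881 kN/m³.
c·N_c·s_c = 10 × 23.942 × 1.08 = 258.58 kPa
q·N_q = 18.997 × 13.199 = 250.74 kPa
0.5·γ·B·N_γ·s_γ = 0.5 × 12.881 × 3.24 × 9.32 × 0.92 = 178.93 kPa
q_ult = 258.58 + 250.74 + 178.93 = 688.25 kPa.
q_net = 688.25 − 18.997 = 669.25 kPa.
q_all(net) = 669.25 / 3 = 223.08 kPa.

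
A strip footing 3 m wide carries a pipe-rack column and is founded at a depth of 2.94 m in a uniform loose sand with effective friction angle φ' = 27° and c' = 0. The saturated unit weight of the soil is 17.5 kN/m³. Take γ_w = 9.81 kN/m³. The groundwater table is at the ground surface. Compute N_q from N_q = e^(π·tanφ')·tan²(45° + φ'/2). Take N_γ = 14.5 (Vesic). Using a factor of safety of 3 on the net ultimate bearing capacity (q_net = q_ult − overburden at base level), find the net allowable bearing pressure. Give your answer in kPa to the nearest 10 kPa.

q_all(net) ≈ 150 kPa

N_q = e^(π·tan27°)·tan²(58.5°) = 13.2.
γ' = 17.5 − 9.81 = 7.69 kN/m³ (submerged throughout). q = 7.69 × 2.94 = 22.609 kPa; the same γ' applies in the ½γBN_γ term.
q·N_q = 22.609 × 13.199 = 298.41 kPa
0.5·γ·B·N_γ = 0.5 × 7.69 × 3 × 14.5 = 167.26 kPa
q_ult = 298.41 + 167.26 = 465.67 kPa.
q_net = 465.67 − 22.609 = 443.06 kPa.
q_all(net) = 443.06 / 3 = 147.69 kPa.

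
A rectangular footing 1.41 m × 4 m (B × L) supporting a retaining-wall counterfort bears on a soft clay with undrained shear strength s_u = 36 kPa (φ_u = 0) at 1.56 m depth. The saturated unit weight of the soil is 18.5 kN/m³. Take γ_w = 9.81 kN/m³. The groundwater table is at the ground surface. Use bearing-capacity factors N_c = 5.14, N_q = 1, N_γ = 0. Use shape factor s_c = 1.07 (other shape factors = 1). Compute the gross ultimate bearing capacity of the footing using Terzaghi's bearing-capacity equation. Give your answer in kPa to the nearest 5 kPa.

q_ult ≈ 210 kPa

Water table at ground surface, so effective unit weight γ' = 18.5 − 9.81 = 8.69 kN/m³ is used throughout; overburden q = 8.69 × 1.56 = 13.556 kPa.
Cohesion term c·N_c·s_c = 36 × 5.14 × 1.07 = 197.99 kPa; surcharge term q·N_q = 13.556 × 1 = 13.556 kPa.
q_ult = 197.99 + 13.556 = 211.55 kPa.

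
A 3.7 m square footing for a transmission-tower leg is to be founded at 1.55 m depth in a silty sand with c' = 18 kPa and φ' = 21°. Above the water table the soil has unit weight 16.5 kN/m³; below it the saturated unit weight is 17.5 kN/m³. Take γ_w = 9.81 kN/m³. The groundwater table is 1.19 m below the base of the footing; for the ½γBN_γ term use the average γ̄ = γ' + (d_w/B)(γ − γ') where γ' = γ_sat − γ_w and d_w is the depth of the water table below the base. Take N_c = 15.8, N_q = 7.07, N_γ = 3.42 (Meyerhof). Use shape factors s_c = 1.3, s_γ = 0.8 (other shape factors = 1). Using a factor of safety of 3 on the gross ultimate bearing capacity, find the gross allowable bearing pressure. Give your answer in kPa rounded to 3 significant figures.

q = γ·D_f = 16.5 × 1.55 = 25.575 kPa.
γ' = 7.69 kN/m³; averaging over the depth B below the base, γ̄ = γ' + (d_w/B)(γ − γ') = 10.523 kN/m³.
c·N_c·s_c = 18 × 15.8 × 1.3 = 369.72 kPa
q·N_q = 25.575 × 7.07 = 180.82 kPa
0.5·γ·B·N_γ·s_γ = 0.5 × 10.523 × 3.7 × 3.42 × 0.8 = 53.266 kPa
q_ult = 369.72 + 180.82 + 53.266 = 603.8 kPa.
q_all = 603.8 / 3 = 201.27 kPa.

q_all ≈ 201 kPa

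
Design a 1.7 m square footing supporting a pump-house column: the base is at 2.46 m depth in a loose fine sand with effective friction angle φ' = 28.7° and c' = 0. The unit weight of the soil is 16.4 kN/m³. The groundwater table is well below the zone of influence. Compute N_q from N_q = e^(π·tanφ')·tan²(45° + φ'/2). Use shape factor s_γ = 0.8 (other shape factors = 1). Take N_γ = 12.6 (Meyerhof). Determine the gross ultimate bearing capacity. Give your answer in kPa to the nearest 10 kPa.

tan28.7° = 0.5475, so N_q = e^(π×0.5475)·tan²(59.35°) = 5.584 × 2.848 = 15.9.
Effective surcharge at the founding depth q = γ·D_f = 16.4 × 2.46 = 40.344 kPa.
q_ult = q·N_q + 0.5·γ·B·N_γ·s_γ
     = 40.344 × 15.903 + 0.5 × 16.4 × 1.7 × 12.6 × 0.8
     = 641.6 + 140.52 = 782.11 kPa.

q_ult ≈ 780 kPa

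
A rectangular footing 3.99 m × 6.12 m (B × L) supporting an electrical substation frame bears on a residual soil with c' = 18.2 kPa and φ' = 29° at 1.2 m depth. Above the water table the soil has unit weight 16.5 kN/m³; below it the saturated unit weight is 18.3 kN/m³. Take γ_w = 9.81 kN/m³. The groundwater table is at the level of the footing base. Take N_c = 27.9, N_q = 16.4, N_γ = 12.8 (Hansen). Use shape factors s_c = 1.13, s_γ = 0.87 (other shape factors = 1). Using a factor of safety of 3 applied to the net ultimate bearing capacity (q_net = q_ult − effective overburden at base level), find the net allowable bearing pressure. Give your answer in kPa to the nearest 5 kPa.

q_all(net) ≈ 355 kPa

Effective surcharge at the founding depth q = γ·D_f = 16.5 × 1.2 = 19.8 kPa.
The water table coincides with the base, so in the self-weight term γ → γ' = 8.49 kN/m³.
q_ult = c·N_c·s_c + q·N_q + 0.5·γ·B·N_γ·s_γ
     = 18.2 × 27.9 × 1.13 + 19.8 × 16.4 + 0.5 × 8.49 × 3.99 × 12.8 × 0.87
     = 573.79 + 324.72 + 188.62 = 1087.1 kPa.
Net ultimate: q_net = 1087.1 − 19.8 = 1067.3 kPa.
q_all(net) = 1067.3 / 3 = 355.78 kPa.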